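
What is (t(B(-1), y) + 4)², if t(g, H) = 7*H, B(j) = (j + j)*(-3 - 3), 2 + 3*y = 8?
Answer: 324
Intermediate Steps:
y = 2 (y = -⅔ + (⅓)*8 = -⅔ + 8/3 = 2)
B(j) = -12*j (B(j) = (2*j)*(-6) = -12*j)
(t(B(-1), y) + 4)² = (7*2 + 4)² = (14 + 4)² = 18² = 324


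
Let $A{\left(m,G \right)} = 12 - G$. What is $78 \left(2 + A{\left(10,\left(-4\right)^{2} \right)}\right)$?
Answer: $-156$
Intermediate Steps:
$78 \left(2 + A{\left(10,\left(-4\right)^{2} \right)}\right) = 78 \left(2 + \left(12 - \left(-4\right)^{2}\right)\right) = 78 \left(2 + \left(12 - 16\right)\right) = 78 \left(2 - 4\right) = 78 \left(-2\right) = -156$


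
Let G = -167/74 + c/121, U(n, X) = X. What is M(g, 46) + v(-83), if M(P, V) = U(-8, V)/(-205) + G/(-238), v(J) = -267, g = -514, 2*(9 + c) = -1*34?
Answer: -116736622757/436865660 ≈ -267.21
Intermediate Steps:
c = -26 (c = -9 + (-1*34)/2 = -9 + (1/2)*(-34) = -9 - 17 = -26)
G = -22131/8954 (G = -167/74 - 26/121 = -22131/8954 ≈ -2.4716)
M(P, V) = 22131/2131052 - V/205 (M(P, V) = V/(-205) - 22131/8954/(-238) = V*(-1/205) - 22131/8954*(-1/238) = -V/205 + 22131/2131052 = 22131/2131052 - V/205)
M(g, 46) + v(-83) = (22131/2131052 - 1/205*46) - 267 = (22131/2131052 - 46/205) - 267 = -93491537/436865660 - 267 = -116736622757/436865660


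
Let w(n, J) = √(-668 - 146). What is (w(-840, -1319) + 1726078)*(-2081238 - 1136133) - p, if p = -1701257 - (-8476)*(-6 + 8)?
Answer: -5553431616633 - 3217371*I*√814 ≈ -5.5534e+12 - 9.1794e+7*I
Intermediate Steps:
w(n, J) = I*√814 (w(n, J) = √(-814) = I*√814)
p = -1684305 (p = -1701257 - (-8476)*2 = -1701257 - 4238*(-4) = -1701257 + 16952 = -1684305)
(w(-840, -1319) + 1726078)*(-2081238 - 1136133) - p = (I*√814 + 1726078)*(-2081238 - 1136133) - 1*(-1684305) = (1726078 + I*√814)*(-3217371) + 1684305 = (-5553433300938 - 3217371*I*√814) + 1684305 = -5553431616633 - 3217371*I*√814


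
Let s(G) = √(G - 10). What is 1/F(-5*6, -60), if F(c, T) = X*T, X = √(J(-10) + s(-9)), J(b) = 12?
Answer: -1/(60*√(12 + I*√19)) ≈ -0.0045939 + 0.0008085*I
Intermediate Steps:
s(G) = √(-10 + G)
X = √(12 + I*√19) (X = √(12 + √(-10 - 9)) = √(12 + √(-19)) = √(12 + I*√19) ≈ 3.519 + 0.61933*I)
F(c, T) = T*√(12 + I*√19) (F(c, T) = √(12 + I*√19)*T = T*√(12 + I*√19))
1/F(-5*6, -60) = 1/(-60*√(12 + I*√19)) = -1/(60*√(12 + I*√19))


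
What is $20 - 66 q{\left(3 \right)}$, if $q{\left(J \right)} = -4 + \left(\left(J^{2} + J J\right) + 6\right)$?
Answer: $-1300$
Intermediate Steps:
$q{\left(J \right)} = 2 + 2 J^{2}$ ($q{\left(J \right)} = -4 + \left(\left(J^{2} + J^{2}\right) + 6\right) = -4 + \left(2 J^{2} + 6\right) = -4 + \left(6 + 2 J^{2}\right) = 2 + 2 J^{2}$)
$20 - 66 q{\left(3 \right)} = 20 - 66 \left(2 + 2 \cdot 3^{2}\right) = 20 - 66 \left(2 + 2 \cdot 9\right) = 20 - 66 \left(2 + 18\right) = 20 - 1320 = -1300$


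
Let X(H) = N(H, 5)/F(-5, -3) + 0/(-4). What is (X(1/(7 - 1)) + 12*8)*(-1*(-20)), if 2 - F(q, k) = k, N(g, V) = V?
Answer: 1940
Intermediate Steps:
F(q, k) = 2 - k
X(H) = 1 (X(H) = 5/(2 - 1*(-3)) + 0/(-4) = 5/(2 + 3) + 0*(-¼) = 5/5 + 0 = 5*(⅕) + 0 = 1 + 0 = 1)
(X(1/(7 - 1)) + 12*8)*(-1*(-20)) = (1 + 12*8)*(-1*(-20)) = (1 + 96)*20 = 97*20 = 1940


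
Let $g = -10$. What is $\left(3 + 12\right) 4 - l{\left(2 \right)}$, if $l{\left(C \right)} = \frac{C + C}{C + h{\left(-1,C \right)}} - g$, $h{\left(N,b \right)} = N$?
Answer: $46$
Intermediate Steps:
$l{\left(C \right)} = 10 + \frac{2 C}{-1 + C}$ ($l{\left(C \right)} = \frac{C + C}{C - 1} - -10 = \frac{2 C}{-1 + C} + 10 = 10 + \frac{2 C}{-1 + C}$)
$\left(3 + 12\right) 4 - l{\left(2 \right)} = \left(3 + 12\right) 4 - \frac{2 \left(-5 + 6 \cdot 2\right)}{-1 + 2} = 15 \cdot 4 - \frac{2 \left(-5 + 12\right)}{1} = 60 - 2 \cdot 1 \cdot 7 = 60 - 14 = 46$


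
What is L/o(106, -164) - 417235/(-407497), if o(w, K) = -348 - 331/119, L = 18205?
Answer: -865382822710/17010147271 ≈ -50.875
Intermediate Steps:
o(w, K) = -41743/119 (o(w, K) = -348 - 331*1/119 = -348 - 331/119 = -41743/119)
L/o(106, -164) - 417235/(-407497) = 18205/(-41743/119) - 417235/(-407497) = 18205*(-119/41743) - 417235*(-1/407497) = -2166395/41743 + 417235/407497 = -865382822710/17010147271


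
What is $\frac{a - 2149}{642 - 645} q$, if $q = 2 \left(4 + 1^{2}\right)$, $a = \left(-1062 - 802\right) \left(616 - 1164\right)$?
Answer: $- \frac{10193230}{3} \approx -3.3977 \cdot 10^{6}$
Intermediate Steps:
$a = 1021472$ ($a = \left(-1864\right) \left(-548\right) = 1021472$)
$q = 10$ ($q = 2 \left(4 + 1\right) = 2 \cdot 5 = 10$)
$\frac{a - 2149}{642 - 645} q = \frac{1021472 - 2149}{642 - 645} \cdot 10 = \frac{1019323}{-3} \cdot 10 = 1019323 \left(- \frac{1}{3}\right) 10 = \left(- \frac{1019323}{3}\right) 10 = - \frac{10193230}{3}$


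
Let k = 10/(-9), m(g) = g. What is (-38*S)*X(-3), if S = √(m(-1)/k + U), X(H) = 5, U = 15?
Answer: -19*√1590 ≈ -757.62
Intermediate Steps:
k = -10/9 (k = 10*(-⅑) = -10/9 ≈ -1.1111)
S = √1590/10 (S = √(-1/(-10/9) + 15) = √(-1*(-9/10) + 15) = √(9/10 + 15) = √(159/10) = √1590/10 ≈ 3.9875)
(-38*S)*X(-3) = -19*√1590/5*5 = -19*√1590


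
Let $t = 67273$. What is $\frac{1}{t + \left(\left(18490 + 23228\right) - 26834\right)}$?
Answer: $\frac{1}{82157} \approx 1.2172 \cdot 10^{-5}$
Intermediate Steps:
$\frac{1}{t + \left(\left(18490 + 23228\right) - 26834\right)} = \frac{1}{67273 + \left(\left(18490 + 23228\right) - 26834\right)} = \frac{1}{67273 + \left(41718 - 26834\right)} = \frac{1}{67273 + 14884} = \frac{1}{82157}$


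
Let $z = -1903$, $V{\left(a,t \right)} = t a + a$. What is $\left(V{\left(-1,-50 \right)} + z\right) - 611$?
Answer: $-2465$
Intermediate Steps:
$V{\left(a,t \right)} = a + a t$ ($V{\left(a,t \right)} = a t + a = a + a t$)
$\left(V{\left(-1,-50 \right)} + z\right) - 611 = \left(- (1 - 50) - 1903\right) - 611 = \left(\left(-1\right) \left(-49\right) - 1903\right) - 611 = \left(49 - 1903\right) - 611 = -1854 - 611 = -2465$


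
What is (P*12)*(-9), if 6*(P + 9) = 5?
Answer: 882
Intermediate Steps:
P = -49/6 (P = -9 + (1/6)*5 = -9 + 5/6 = -49/6 ≈ -8.1667)
(P*12)*(-9) = -49/6*12*(-9) = -98*(-9) = 882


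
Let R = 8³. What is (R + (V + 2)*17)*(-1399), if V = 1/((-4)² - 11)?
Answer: -3843053/5 ≈ -7.6861e+5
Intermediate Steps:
R = 512
V = ⅕ (V = 1/(16 - 11) = 1/5 = ⅕ ≈ 0.20000)
(R + (V + 2)*17)*(-1399) = (512 + (⅕ + 2)*17)*(-1399) = (512 + (11/5)*17)*(-1399) = (512 + 187/5)*(-1399) = (2747/5)*(-1399) = -3843053/5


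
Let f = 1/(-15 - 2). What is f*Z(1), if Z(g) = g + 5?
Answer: -6/17 ≈ -0.35294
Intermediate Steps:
Z(g) = 5 + g
f = -1/17 (f = 1/(-17) = -1/17 ≈ -0.058824)
f*Z(1) = -(5 + 1)/17 = -1/17*6 = -6/17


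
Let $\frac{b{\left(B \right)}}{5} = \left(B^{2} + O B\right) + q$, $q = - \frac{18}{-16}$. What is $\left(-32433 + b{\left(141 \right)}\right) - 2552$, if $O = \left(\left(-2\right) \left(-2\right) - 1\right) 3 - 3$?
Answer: $\frac{549245}{8} \approx 68656.0$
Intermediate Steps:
$O = 6$ ($O = \left(4 - 1\right) 3 - 3 = 3 \cdot 3 - 3 = 9 - 3 = 6$)
$q = \frac{9}{8}$ ($q = \left(-18\right) \left(- \frac{1}{16}\right) = \frac{9}{8} \approx 1.125$)
$b{\left(B \right)} = \frac{45}{8} + 5 B^{2} + 30 B$ ($b{\left(B \right)} = 5 \left(\left(B^{2} + 6 B\right) + \frac{9}{8}\right) = 5 \left(\frac{9}{8} + B^{2} + 6 B\right) = \frac{45}{8} + 5 B^{2} + 30 B$)
$\left(-32433 + b{\left(141 \right)}\right) - 2552 = \left(-32433 + \left(\frac{45}{8} + 5 \cdot 141^{2} + 30 \cdot 141\right)\right) - 2552 = \left(-32433 + \left(\frac{45}{8} + 5 \cdot 19881 + 4230\right)\right) - 2552 = \left(-32433 + \left(\frac{45}{8} + 99405 + 4230\right)\right) - 2552 = \left(-32433 + \frac{829125}{8}\right) - 2552 = \frac{569661}{8} - 2552 = \frac{549245}{8}$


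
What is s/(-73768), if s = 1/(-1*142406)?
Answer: 1/10505005808 ≈ 9.5193e-11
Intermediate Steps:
s = -1/142406 (s = 1/(-142406) = -1/142406 ≈ -7.0222e-6)
s/(-73768) = -1/142406/(-73768) = -1/142406*(-1/73768) = 1/10505005808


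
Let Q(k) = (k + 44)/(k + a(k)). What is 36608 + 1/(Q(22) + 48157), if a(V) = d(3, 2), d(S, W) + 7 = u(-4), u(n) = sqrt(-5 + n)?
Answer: 1103861303591088/30153553949 + 11*I/30153553949 ≈ 36608.0 + 3.648e-10*I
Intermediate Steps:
d(S, W) = -7 + 3*I (d(S, W) = -7 + sqrt(-5 - 4) = -7 + sqrt(-9) = -7 + 3*I)
a(V) = -7 + 3*I
Q(k) = (44 + k)/(-7 + k + 3*I) (Q(k) = (k + 44)/(k + (-7 + 3*I)) = (44 + k)/(-7 + k + 3*I))
36608 + 1/(Q(22) + 48157) = 36608 + 1/((44 + 22)/(-7 + 22 + 3*I) + 48157) = 36608 + 1/(66/(15 + 3*I) + 48157) = 36608 + 1/(((15 - 3*I)/234)*66 + 48157) = 36608 + 1/(11*(15 - 3*I)/39 + 48157) = 36608 + 1/(48157 + 11*(15 - 3*I)/39)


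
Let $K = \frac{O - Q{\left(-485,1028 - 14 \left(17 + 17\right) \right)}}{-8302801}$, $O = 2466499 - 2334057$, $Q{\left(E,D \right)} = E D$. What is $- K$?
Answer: $\frac{400162}{8302801} \approx 0.048196$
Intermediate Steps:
$Q{\left(E,D \right)} = D E$
$O = 132442$ ($O = 2466499 - 2334057 = 132442$)
$K = - \frac{400162}{8302801}$ ($K = \frac{132442 - \left(1028 - 14 \left(17 + 17\right)\right) \left(-485\right)}{-8302801} = \left(132442 - \left(1028 - 476\right) \left(-485\right)\right) \left(- \frac{1}{8302801}\right) = \left(132442 - 552 \left(-485\right)\right) \left(- \frac{1}{8302801}\right) = \left(132442 - -267720\right) \left(- \frac{1}{8302801}\right) = \left(132442 + 267720\right) \left(- \frac{1}{8302801}\right) = 400162 \left(- \frac{1}{8302801}\right) = - \frac{400162}{8302801} \approx -0.048196$)
$- K = \left(-1\right) \left(- \frac{400162}{8302801}\right) = \frac{400162}{8302801}$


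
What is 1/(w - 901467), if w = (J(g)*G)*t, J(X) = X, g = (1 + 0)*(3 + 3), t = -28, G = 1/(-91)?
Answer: -13/11719047 ≈ -1.1093e-6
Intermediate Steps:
G = -1/91 ≈ -0.010989
g = 6 (g = 1*6 = 6)
w = 24/13 (w = (6*(-1/91))*(-28) = -6/91*(-28) = 24/13 ≈ 1.8462)
1/(w - 901467) = 1/(24/13 - 901467) = 1/(-11719047/13) = -13/11719047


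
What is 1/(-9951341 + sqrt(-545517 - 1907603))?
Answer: -9951341/99029190151401 - 8*I*sqrt(38330)/99029190151401 ≈ -1.0049e-7 - 1.5816e-11*I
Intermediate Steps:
1/(-9951341 + sqrt(-545517 - 1907603)) = 1/(-9951341 + sqrt(-2453120)) = 1/(-9951341 + 8*I*sqrt(38330))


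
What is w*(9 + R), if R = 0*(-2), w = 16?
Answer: 144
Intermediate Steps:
R = 0
w*(9 + R) = 16*(9 + 0) = 16*9 = 144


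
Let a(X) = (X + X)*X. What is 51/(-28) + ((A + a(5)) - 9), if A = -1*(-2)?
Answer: 1153/28 ≈ 41.179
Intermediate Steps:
A = 2
a(X) = 2*X**2 (a(X) = (2*X)*X = 2*X**2)
51/(-28) + ((A + a(5)) - 9) = 51/(-28) + ((2 + 2*5**2) - 9) = 51*(-1/28) + ((2 + 2*25) - 9) = -51/28 + ((2 + 50) - 9) = -51/28 + (52 - 9) = -51/28 + 43 = 1153/28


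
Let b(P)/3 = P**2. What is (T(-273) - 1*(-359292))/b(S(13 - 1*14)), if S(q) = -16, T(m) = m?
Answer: 119673/256 ≈ 467.47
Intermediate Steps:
b(P) = 3*P**2
(T(-273) - 1*(-359292))/b(S(13 - 1*14)) = (-273 - 1*(-359292))/((3*(-16)**2)) = (-273 + 359292)/((3*256)) = 359019/768 = 359019*(1/768) = 119673/256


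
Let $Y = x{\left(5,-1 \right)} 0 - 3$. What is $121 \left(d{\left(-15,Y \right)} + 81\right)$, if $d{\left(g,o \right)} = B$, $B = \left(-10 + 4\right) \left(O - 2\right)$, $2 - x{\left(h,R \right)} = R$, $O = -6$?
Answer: $15609$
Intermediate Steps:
$x{\left(h,R \right)} = 2 - R$
$Y = -3$ ($Y = \left(2 - -1\right) 0 - 3 = \left(2 + 1\right) 0 - 3 = 3 \cdot 0 - 3 = 0 - 3 = -3$)
$B = 48$ ($B = \left(-10 + 4\right) \left(-6 - 2\right) = \left(-6\right) \left(-8\right) = 48$)
$d{\left(g,o \right)} = 48$
$121 \left(d{\left(-15,Y \right)} + 81\right) = 121 \left(48 + 81\right) = 121 \cdot 129 = 15609$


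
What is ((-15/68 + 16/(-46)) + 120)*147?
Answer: 27458277/1564 ≈ 17556.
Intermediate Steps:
((-15/68 + 16/(-46)) + 120)*147 = ((-15*1/68 + 16*(-1/46)) + 120)*147 = ((-15/68 - 8/23) + 120)*147 = (-889/1564 + 120)*147 = (186791/1564)*147 = 27458277/1564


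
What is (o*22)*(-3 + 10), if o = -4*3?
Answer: -1848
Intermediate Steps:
o = -12
(o*22)*(-3 + 10) = (-12*22)*(-3 + 10) = -264*7 = -1848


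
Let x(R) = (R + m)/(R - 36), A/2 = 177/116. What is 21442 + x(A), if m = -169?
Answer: 5855041/273 ≈ 21447.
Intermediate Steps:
A = 177/58 (A = 2*(177/116) = 177/58 ≈ 3.0517)
x(R) = (-169 + R)/(-36 + R) (x(R) = (R - 169)/(R - 36) = (-169 + R)/(-36 + R))
21442 + x(A) = 21442 + (-169 + 177/58)/(-36 + 177/58) = 21442 - 9625/58/(-1911/58) = 21442 - 58/1911*(-9625/58) = 21442 + 1375/273 = 5855041/273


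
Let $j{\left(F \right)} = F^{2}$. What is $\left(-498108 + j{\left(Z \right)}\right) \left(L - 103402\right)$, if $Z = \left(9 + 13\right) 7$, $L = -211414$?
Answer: $149346191872$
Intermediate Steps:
$Z = 154$ ($Z = 22 \cdot 7 = 154$)
$\left(-498108 + j{\left(Z \right)}\right) \left(L - 103402\right) = \left(-498108 + 154^{2}\right) \left(-211414 - 103402\right) = \left(-498108 + 23716\right) \left(-314816\right) = \left(-474392\right) \left(-314816\right) = 149346191872$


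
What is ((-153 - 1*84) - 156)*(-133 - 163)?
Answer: 116328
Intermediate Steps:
((-153 - 1*84) - 156)*(-133 - 163) = ((-153 - 84) - 156)*(-296) = (-237 - 156)*(-296) = -393*(-296) = 116328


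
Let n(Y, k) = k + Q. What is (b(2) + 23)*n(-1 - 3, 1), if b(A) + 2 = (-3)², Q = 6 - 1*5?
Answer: 60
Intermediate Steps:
Q = 1 (Q = 6 - 5 = 1)
b(A) = 7 (b(A) = -2 + (-3)² = -2 + 9 = 7)
n(Y, k) = 1 + k (n(Y, k) = k + 1 = 1 + k)
(b(2) + 23)*n(-1 - 3, 1) = (7 + 23)*(1 + 1) = 30*2 = 60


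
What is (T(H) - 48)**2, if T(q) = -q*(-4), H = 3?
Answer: 1296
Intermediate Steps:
T(q) = 4*q
(T(H) - 48)**2 = (4*3 - 48)**2 = (12 - 48)**2 = (-36)**2 = 1296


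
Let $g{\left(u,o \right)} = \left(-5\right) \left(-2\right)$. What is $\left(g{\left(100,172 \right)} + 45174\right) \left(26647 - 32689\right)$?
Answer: $-273001728$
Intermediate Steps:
$g{\left(u,o \right)} = 10$
$\left(g{\left(100,172 \right)} + 45174\right) \left(26647 - 32689\right) = \left(10 + 45174\right) \left(26647 - 32689\right) = 45184 \left(-6042\right) = -273001728$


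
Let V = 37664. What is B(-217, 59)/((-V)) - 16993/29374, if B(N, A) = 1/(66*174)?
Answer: -3675019843871/6352617693312 ≈ -0.57850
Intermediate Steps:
B(N, A) = 1/11484 (B(N, A) = (1/66)*(1/174) = 1/11484)
B(-217, 59)/((-V)) - 16993/29374 = 1/(11484*((-1*37664))) - 16993/29374 = (1/11484)/(-37664) - 16993*1/29374 = (1/11484)*(-1/37664) - 16993/29374 = -1/432533376 - 16993/29374 = -3675019843871/6352617693312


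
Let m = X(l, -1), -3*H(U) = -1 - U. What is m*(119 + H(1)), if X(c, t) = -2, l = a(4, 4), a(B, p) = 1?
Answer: -718/3 ≈ -239.33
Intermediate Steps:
l = 1
H(U) = ⅓ + U/3 (H(U) = -(-1 - U)/3 = ⅓ + U/3)
m = -2
m*(119 + H(1)) = -2*(119 + (⅓ + (⅓)*1)) = -2*(119 + (⅓ + ⅓)) = -2*(119 + ⅔) = -2*359/3 = -718/3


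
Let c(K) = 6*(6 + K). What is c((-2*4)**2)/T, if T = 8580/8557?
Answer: 59899/143 ≈ 418.87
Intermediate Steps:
T = 8580/8557 (T = 8580*(1/8557) = 8580/8557 ≈ 1.0027)
c(K) = 36 + 6*K
c((-2*4)**2)/T = (36 + 6*(-2*4)**2)/(8580/8557) = (36 + 6*(-8)**2)*(8557/8580) = (36 + 6*64)*(8557/8580) = (36 + 384)*(8557/8580) = 420*(8557/8580) = 59899/143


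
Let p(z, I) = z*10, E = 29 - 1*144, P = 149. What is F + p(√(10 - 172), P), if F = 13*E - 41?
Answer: -1536 + 90*I*√2 ≈ -1536.0 + 127.28*I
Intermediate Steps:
E = -115 (E = 29 - 144 = -115)
F = -1536 (F = 13*(-115) - 41 = -1495 - 41 = -1536)
p(z, I) = 10*z
F + p(√(10 - 172), P) = -1536 + 10*√(10 - 172) = -1536 + 10*√(-162) = -1536 + 10*(9*I*√2) = -1536 + 90*I*√2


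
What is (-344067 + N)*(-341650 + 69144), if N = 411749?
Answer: -18443751092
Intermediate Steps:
(-344067 + N)*(-341650 + 69144) = (-344067 + 411749)*(-341650 + 69144) = 67682*(-272506) = -18443751092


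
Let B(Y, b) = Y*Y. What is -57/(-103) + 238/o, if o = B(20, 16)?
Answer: 23657/20600 ≈ 1.1484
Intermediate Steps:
B(Y, b) = Y²
o = 400 (o = 20² = 400)
-57/(-103) + 238/o = -57/(-103) + 238/400 = -57*(-1/103) + 238*(1/400) = 57/103 + 119/200 = 23657/20600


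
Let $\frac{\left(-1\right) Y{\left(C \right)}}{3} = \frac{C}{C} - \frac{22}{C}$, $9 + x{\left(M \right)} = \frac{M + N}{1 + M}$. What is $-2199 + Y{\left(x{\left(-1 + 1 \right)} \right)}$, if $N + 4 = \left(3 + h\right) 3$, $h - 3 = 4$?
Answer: $- \frac{37368}{17} \approx -2198.1$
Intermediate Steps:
$h = 7$ ($h = 3 + 4 = 7$)
$N = 26$ ($N = -4 + \left(3 + 7\right) 3 = -4 + 10 \cdot 3 = -4 + 30 = 26$)
$x{\left(M \right)} = -9 + \frac{26 + M}{1 + M}$ ($x{\left(M \right)} = -9 + \frac{M + 26}{1 + M} = -9 + \frac{26 + M}{1 + M}$)
$Y{\left(C \right)} = -3 + \frac{66}{C}$ ($Y{\left(C \right)} = - 3 \left(\frac{C}{C} - \frac{22}{C}\right) = - 3 \left(1 - \frac{22}{C}\right) = -3 + \frac{66}{C}$)
$-2199 + Y{\left(x{\left(-1 + 1 \right)} \right)} = -2199 - \left(3 - \frac{66}{\frac{1}{1 + \left(-1 + 1\right)} \left(17 - 8 \left(-1 + 1\right)\right)}\right) = -2199 - \left(3 - \frac{66}{\frac{1}{1 + 0} \left(17 - 0\right)}\right) = -2199 - \left(3 - \frac{66}{1^{-1} \left(17 + 0\right)}\right) = -2199 - \left(3 - \frac{66}{1 \cdot 17}\right) = -2199 - \left(3 - \frac{66}{17}\right) = -2199 + \left(-3 + 66 \cdot \frac{1}{17}\right) = -2199 + \left(-3 + \frac{66}{17}\right) = -2199 + \frac{15}{17} = - \frac{37368}{17}$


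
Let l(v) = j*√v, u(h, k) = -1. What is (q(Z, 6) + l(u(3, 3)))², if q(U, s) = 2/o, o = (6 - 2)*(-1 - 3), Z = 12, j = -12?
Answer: -9215/64 + 3*I ≈ -143.98 + 3.0*I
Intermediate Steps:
o = -16 (o = 4*(-4) = -16)
l(v) = -12*√v
q(U, s) = -⅛ (q(U, s) = 2/(-16) = 2*(-1/16) = -⅛)
(q(Z, 6) + l(u(3, 3)))² = (-⅛ - 12*I)²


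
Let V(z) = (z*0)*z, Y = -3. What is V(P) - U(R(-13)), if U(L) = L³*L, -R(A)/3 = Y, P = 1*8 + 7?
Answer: -6561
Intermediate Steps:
P = 15 (P = 8 + 7 = 15)
R(A) = 9 (R(A) = -3*(-3) = 9)
V(z) = 0 (V(z) = 0*z = 0)
U(L) = L⁴
V(P) - U(R(-13)) = 0 - 1*9⁴ = 0 - 1*6561 = 0 - 6561 = -6561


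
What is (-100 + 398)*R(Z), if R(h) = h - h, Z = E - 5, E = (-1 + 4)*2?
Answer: 0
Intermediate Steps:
E = 6 (E = 3*2 = 6)
Z = 1 (Z = 6 - 5 = 1)
R(h) = 0
(-100 + 398)*R(Z) = (-100 + 398)*0 = 298*0 = 0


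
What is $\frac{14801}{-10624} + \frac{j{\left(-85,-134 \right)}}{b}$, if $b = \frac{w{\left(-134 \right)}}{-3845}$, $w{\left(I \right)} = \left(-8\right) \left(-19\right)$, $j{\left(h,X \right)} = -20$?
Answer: $\frac{101841981}{201856} \approx 504.53$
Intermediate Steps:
$w{\left(I \right)} = 152$
$b = - \frac{152}{3845}$ ($b = \frac{152}{-3845} = 152 \left(- \frac{1}{3845}\right) = - \frac{152}{3845} \approx -0.039532$)
$\frac{14801}{-10624} + \frac{j{\left(-85,-134 \right)}}{b} = \frac{14801}{-10624} - \frac{20}{- \frac{152}{3845}} = 14801 \left(- \frac{1}{10624}\right) - - \frac{19225}{38} = - \frac{14801}{10624} + \frac{19225}{38} = \frac{101841981}{201856}$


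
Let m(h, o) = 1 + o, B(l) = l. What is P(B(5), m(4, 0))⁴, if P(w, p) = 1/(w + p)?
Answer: 1/1296 ≈ 0.00077160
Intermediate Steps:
P(w, p) = 1/(p + w)
P(B(5), m(4, 0))⁴ = (1/((1 + 0) + 5))⁴ = (1/(1 + 5))⁴ = (1/6)⁴ = (⅙)⁴ = 1/1296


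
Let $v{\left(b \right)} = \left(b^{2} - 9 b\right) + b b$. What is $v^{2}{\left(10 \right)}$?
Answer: $12100$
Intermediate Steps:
$v{\left(b \right)} = - 9 b + 2 b^{2}$ ($v{\left(b \right)} = \left(b^{2} - 9 b\right) + b^{2} = - 9 b + 2 b^{2}$)
$v^{2}{\left(10 \right)} = \left(10 \left(-9 + 2 \cdot 10\right)\right)^{2} = \left(10 \left(-9 + 20\right)\right)^{2} = \left(10 \cdot 11\right)^{2} = 110^{2} = 12100$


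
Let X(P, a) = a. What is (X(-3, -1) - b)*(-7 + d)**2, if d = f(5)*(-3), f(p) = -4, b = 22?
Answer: -575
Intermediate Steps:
d = 12 (d = -4*(-3) = 12)
(X(-3, -1) - b)*(-7 + d)**2 = (-1 - 1*22)*(-7 + 12)**2 = (-1 - 22)*5**2 = -23*25 = -575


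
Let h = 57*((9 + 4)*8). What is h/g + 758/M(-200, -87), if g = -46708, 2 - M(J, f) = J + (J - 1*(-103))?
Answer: 8408048/3491423 ≈ 2.4082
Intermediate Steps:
M(J, f) = -101 - 2*J (M(J, f) = 2 - (J + (J - 1*(-103))) = 2 - (J + (J + 103)) = 2 - (J + (103 + J)) = 2 - (103 + 2*J) = 2 + (-103 - 2*J) = -101 - 2*J)
h = 5928 (h = 57*(13*8) = 57*104 = 5928)
h/g + 758/M(-200, -87) = 5928/(-46708) + 758/(-101 - 2*(-200)) = 5928*(-1/46708) + 758/(-101 + 400) = -1482/11677 + 758/299 = 8408048/3491423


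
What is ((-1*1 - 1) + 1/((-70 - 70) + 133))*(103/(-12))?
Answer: 515/28 ≈ 18.393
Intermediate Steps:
((-1*1 - 1) + 1/((-70 - 70) + 133))*(103/(-12)) = ((-1 - 1) + 1/(-140 + 133))*(103*(-1/12)) = (-2 + 1/(-7))*(-103/12) = (-2 - ⅐)*(-103/12) = -15/7*(-103/12) = 515/28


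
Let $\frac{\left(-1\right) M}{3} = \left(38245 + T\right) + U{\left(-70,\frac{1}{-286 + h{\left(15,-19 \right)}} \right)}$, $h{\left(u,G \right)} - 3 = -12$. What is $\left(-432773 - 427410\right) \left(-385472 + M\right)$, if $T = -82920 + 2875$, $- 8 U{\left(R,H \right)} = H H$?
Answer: $\frac{155746563070550651}{696200} \approx 2.2371 \cdot 10^{11}$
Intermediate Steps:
$h{\left(u,G \right)} = -9$ ($h{\left(u,G \right)} = 3 - 12 = -9$)
$U{\left(R,H \right)} = - \frac{H^{2}}{8}$ ($U{\left(R,H \right)} = - \frac{H H}{8} = - \frac{H^{2}}{8}$)
$T = -80045$
$M = \frac{87303480003}{696200}$ ($M = - 3 \left(\left(38245 - 80045\right) - \frac{\left(\frac{1}{-286 - 9}\right)^{2}}{8}\right) = - 3 \left(-41800 - \frac{\left(\frac{1}{-295}\right)^{2}}{8}\right) = - 3 \left(-41800 - \frac{\left(- \frac{1}{295}\right)^{2}}{8}\right) = - 3 \left(-41800 - \frac{1}{696200}\right) = \left(-3\right) \left(- \frac{29101160001}{696200}\right) = \frac{87303480003}{696200} \approx 1.254 \cdot 10^{5}$)
$\left(-432773 - 427410\right) \left(-385472 + M\right) = \left(-432773 - 427410\right) \left(-385472 + \frac{87303480003}{696200}\right) = \left(-860183\right) \left(- \frac{181062126397}{696200}\right) = \frac{155746563070550651}{696200}$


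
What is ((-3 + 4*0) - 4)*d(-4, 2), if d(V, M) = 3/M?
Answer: -21/2 ≈ -10.500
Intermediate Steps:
((-3 + 4*0) - 4)*d(-4, 2) = ((-3 + 4*0) - 4)*(3/2) = ((-3 + 0) - 4)*(3*(½)) = (-3 - 4)*(3/2) = -7*3/2 = -21/2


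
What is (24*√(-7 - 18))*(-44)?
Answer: -5280*I ≈ -5280.0*I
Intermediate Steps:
(24*√(-7 - 18))*(-44) = (24*√(-25))*(-44) = (24*(5*I))*(-44) = (120*I)*(-44) = -5280*I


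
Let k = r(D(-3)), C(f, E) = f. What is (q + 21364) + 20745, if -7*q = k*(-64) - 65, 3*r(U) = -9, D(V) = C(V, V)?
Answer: 294636/7 ≈ 42091.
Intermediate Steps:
D(V) = V
r(U) = -3 (r(U) = (⅓)*(-9) = -3)
k = -3
q = -127/7 (q = -(-3*(-64) - 65)/7 = -(192 - 65)/7 = -⅐*127 = -127/7 ≈ -18.143)
(q + 21364) + 20745 = (-127/7 + 21364) + 20745 = 149421/7 + 20745 = 294636/7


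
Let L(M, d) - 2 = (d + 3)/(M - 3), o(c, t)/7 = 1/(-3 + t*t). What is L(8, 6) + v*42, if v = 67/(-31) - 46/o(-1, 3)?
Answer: -270161/155 ≈ -1743.0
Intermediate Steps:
o(c, t) = 7/(-3 + t²) (o(c, t) = 7/(-3 + t*t) = 7/(-3 + t²))
v = -9025/217 (v = 67/(-31) - 46/(7/(-3 + 3²)) = 67*(-1/31) - 46/(7/(-3 + 9)) = -67/31 - 46/(7/6) = -67/31 - 46/(7*(⅙)) = -67/31 - 46/7/6 = -67/31 - 46*6/7 = -67/31 - 276/7 = -9025/217 ≈ -41.590)
L(M, d) = 2 + (3 + d)/(-3 + M) (L(M, d) = 2 + (d + 3)/(M - 3) = 2 + (3 + d)/(-3 + M))
L(8, 6) + v*42 = (-3 + 6 + 2*8)/(-3 + 8) - 9025/217*42 = (-3 + 6 + 16)/5 - 54150/31 = (⅕)*19 - 54150/31 = 19/5 - 54150/31 = -270161/155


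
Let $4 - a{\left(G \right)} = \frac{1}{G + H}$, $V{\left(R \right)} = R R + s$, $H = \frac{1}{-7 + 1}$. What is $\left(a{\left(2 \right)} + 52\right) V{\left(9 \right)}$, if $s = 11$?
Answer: $\frac{56120}{11} \approx 5101.8$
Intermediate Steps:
$H = - \frac{1}{6}$ ($H = \frac{1}{-6} = - \frac{1}{6} \approx -0.16667$)
$V{\left(R \right)} = 11 + R^{2}$ ($V{\left(R \right)} = R R + 11 = R^{2} + 11 = 11 + R^{2}$)
$a{\left(G \right)} = 4 - \frac{1}{- \frac{1}{6} + G}$ ($a{\left(G \right)} = 4 - \frac{1}{G - \frac{1}{6}} = 4 - \frac{1}{- \frac{1}{6} + G}$)
$\left(a{\left(2 \right)} + 52\right) V{\left(9 \right)} = \left(\frac{2 \left(-5 + 12 \cdot 2\right)}{-1 + 6 \cdot 2} + 52\right) \left(11 + 9^{2}\right) = \left(\frac{2 \left(-5 + 24\right)}{-1 + 12} + 52\right) \left(11 + 81\right) = \left(2 \cdot \frac{1}{11} \cdot 19 + 52\right) 92 = \left(\frac{38}{11} + 52\right) 92 = \frac{610}{11} \cdot 92 = \frac{56120}{11}$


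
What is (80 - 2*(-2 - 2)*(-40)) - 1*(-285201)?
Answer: 284961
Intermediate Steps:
(80 - 2*(-2 - 2)*(-40)) - 1*(-285201) = (80 - 2*(-4)*(-40)) + 285201 = (80 + 8*(-40)) + 285201 = (80 - 320) + 285201 = -240 + 285201 = 284961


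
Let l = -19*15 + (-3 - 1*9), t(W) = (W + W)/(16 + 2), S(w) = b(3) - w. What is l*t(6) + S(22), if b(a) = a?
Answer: -217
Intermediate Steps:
S(w) = 3 - w
t(W) = W/9 (t(W) = (2*W)/18 = (2*W)*(1/18) = W/9)
l = -297 (l = -285 + (-3 - 9) = -285 - 12 = -297)
l*t(6) + S(22) = -33*6 + (3 - 1*22) = -297*2/3 + (3 - 22) = -198 - 19 = -217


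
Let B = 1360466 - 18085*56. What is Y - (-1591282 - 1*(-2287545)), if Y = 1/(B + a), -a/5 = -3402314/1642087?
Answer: -397552605611969809/570980513992 ≈ -6.9626e+5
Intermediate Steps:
B = 347706 (B = 1360466 - 1*1012760 = 1360466 - 1012760 = 347706)
a = 17011570/1642087 (a = -(-17011570)/1642087 = -5*(-3402314/1642087) = 17011570/1642087 ≈ 10.360)
Y = 1642087/570980513992 (Y = 1/(347706 + 17011570/1642087) = 1/(570980513992/1642087) = 1642087/570980513992 ≈ 2.8759e-6)
Y - (-1591282 - 1*(-2287545)) = 1642087/570980513992 - (-1591282 - 1*(-2287545)) = 1642087/570980513992 - (-1591282 + 2287545) = 1642087/570980513992 - 1*696263 = 1642087/570980513992 - 696263 = -397552605611969809/570980513992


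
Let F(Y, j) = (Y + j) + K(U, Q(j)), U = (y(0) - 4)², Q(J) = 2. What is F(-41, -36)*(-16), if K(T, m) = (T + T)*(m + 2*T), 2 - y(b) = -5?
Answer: -4528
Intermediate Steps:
y(b) = 7 (y(b) = 2 - 1*(-5) = 2 + 5 = 7)
U = 9 (U = (7 - 4)² = 3² = 9)
K(T, m) = 2*T*(m + 2*T) (K(T, m) = (2*T)*(m + 2*T) = 2*T*(m + 2*T))
F(Y, j) = 360 + Y + j (F(Y, j) = (Y + j) + 2*9*(2 + 2*9) = (Y + j) + 2*9*(2 + 18) = (Y + j) + 2*9*20 = (Y + j) + 360 = 360 + Y + j)
F(-41, -36)*(-16) = (360 - 41 - 36)*(-16) = 283*(-16) = -4528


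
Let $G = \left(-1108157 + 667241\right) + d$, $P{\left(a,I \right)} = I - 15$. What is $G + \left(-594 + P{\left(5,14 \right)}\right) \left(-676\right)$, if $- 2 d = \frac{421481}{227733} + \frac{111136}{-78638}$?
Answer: $- \frac{692989981883279}{17908467654} \approx -38696.0$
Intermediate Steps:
$P{\left(a,I \right)} = -15 + I$
$d = - \frac{3917544095}{17908467654}$ ($d = - \frac{\frac{421481}{227733} + \frac{111136}{-78638}}{2} = - \frac{421481 \cdot \frac{1}{227733} + 111136 \left(- \frac{1}{78638}\right)}{2} = - \frac{\frac{421481}{227733} - \frac{55568}{39319}}{2} = \left(- \frac{1}{2}\right) \frac{3917544095}{8954233827} = - \frac{3917544095}{17908467654} \approx -0.21875$)
$G = - \frac{7896133841675159}{17908467654}$ ($G = \left(-1108157 + 667241\right) - \frac{3917544095}{17908467654} = -440916 - \frac{3917544095}{17908467654} = - \frac{7896133841675159}{17908467654} \approx -4.4092 \cdot 10^{5}$)
$G + \left(-594 + P{\left(5,14 \right)}\right) \left(-676\right) = - \frac{7896133841675159}{17908467654} + \left(-594 + \left(-15 + 14\right)\right) \left(-676\right) = - \frac{7896133841675159}{17908467654} + \left(-594 - 1\right) \left(-676\right) = - \frac{7896133841675159}{17908467654} - -402220 = - \frac{7896133841675159}{17908467654} + 402220 = - \frac{692989981883279}{17908467654}$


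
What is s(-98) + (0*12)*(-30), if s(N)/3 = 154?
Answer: 462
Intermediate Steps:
s(N) = 462 (s(N) = 3*154 = 462)
s(-98) + (0*12)*(-30) = 462 + (0*12)*(-30) = 462 + 0*(-30) = 462 + 0 = 462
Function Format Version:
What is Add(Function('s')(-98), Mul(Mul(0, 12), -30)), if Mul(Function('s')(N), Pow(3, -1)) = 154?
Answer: 462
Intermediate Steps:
Function('s')(N) = 462 (Function('s')(N) = Mul(3, 154) = 462)
Add(Function('s')(-98), Mul(Mul(0, 12), -30)) = Add(462, Mul(Mul(0, 12), -30)) = Add(462, Mul(0, -30)) = Add(462, 0) = 462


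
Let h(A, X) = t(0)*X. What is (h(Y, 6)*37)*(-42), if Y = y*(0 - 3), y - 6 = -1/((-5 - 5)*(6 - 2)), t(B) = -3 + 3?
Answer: 0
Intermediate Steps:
t(B) = 0
y = 241/40 (y = 6 - 1/((-5 - 5)*(6 - 2)) = 6 - 1/((-10*4)) = 6 - 1/(-40) = 6 - 1*(-1/40) = 6 + 1/40 = 241/40 ≈ 6.0250)
Y = -723/40 (Y = 241*(0 - 3)/40 = (241/40)*(-3) = -723/40 ≈ -18.075)
h(A, X) = 0 (h(A, X) = 0*X = 0)
(h(Y, 6)*37)*(-42) = (0*37)*(-42) = 0*(-42) = 0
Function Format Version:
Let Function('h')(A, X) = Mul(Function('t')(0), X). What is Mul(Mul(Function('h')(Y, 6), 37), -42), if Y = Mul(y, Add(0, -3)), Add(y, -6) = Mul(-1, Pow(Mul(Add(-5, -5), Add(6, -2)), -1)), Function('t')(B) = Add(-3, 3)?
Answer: 0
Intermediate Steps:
Function('t')(B) = 0
y = Rational(241, 40) (y = Add(6, Mul(-1, Pow(Mul(Add(-5, -5), Add(6, -2)), -1))) = Add(6, Mul(-1, Pow(Mul(-10, 4), -1))) = Add(6, Mul(-1, Pow(-40, -1))) = Add(6, Mul(-1, Rational(-1, 40))) = Add(6, Rational(1, 40)) = Rational(241, 40) ≈ 6.0250)
Y = Rational(-723, 40) (Y = Mul(Rational(241, 40), Add(0, -3)) = Mul(Rational(241, 40), -3) = Rational(-723, 40) ≈ -18.075)
Function('h')(A, X) = 0 (Function('h')(A, X) = Mul(0, X) = 0)
Mul(Mul(Function('h')(Y, 6), 37), -42) = Mul(Mul(0, 37), -42) = Mul(0, -42) = 0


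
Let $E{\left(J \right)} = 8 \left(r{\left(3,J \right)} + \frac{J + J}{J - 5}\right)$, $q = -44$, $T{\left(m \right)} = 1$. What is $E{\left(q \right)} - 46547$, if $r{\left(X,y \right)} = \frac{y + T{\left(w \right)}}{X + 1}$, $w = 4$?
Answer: $- \frac{2284313}{49} \approx -46619.0$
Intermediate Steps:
$r{\left(X,y \right)} = \frac{1 + y}{1 + X}$ ($r{\left(X,y \right)} = \frac{y + 1}{X + 1} = \frac{1 + y}{1 + X}$)
$E{\left(J \right)} = 2 + 2 J + \frac{16 J}{-5 + J}$ ($E{\left(J \right)} = 8 \left(\frac{1 + J}{1 + 3} + \frac{J + J}{J - 5}\right) = 8 \left(\frac{1 + J}{4} + \frac{2 J}{-5 + J}\right) = 8 \left(\left(\frac{1}{4} + \frac{J}{4}\right) + \frac{2 J}{-5 + J}\right) = 8 \left(\frac{1}{4} + \frac{J}{4} + \frac{2 J}{-5 + J}\right) = 2 + 2 J + \frac{16 J}{-5 + J}$)
$E{\left(q \right)} - 46547 = \frac{2 \left(-5 + \left(-44\right)^{2} + 4 \left(-44\right)\right)}{-5 - 44} - 46547 = \frac{2 \left(-5 + 1936 - 176\right)}{-49} - 46547 = 2 \left(- \frac{1}{49}\right) 1755 - 46547 = - \frac{3510}{49} - 46547 = - \frac{2284313}{49}$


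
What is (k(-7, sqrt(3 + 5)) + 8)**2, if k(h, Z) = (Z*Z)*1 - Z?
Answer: 264 - 64*sqrt(2) ≈ 173.49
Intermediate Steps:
k(h, Z) = Z**2 - Z (k(h, Z) = Z**2*1 - Z = Z**2 - Z)
(k(-7, sqrt(3 + 5)) + 8)**2 = (sqrt(3 + 5)*(-1 + sqrt(3 + 5)) + 8)**2 = (sqrt(8)*(-1 + sqrt(8)) + 8)**2 = ((2*sqrt(2))*(-1 + 2*sqrt(2)) + 8)**2 = (2*sqrt(2)*(-1 + 2*sqrt(2)) + 8)**2 = (8 + 2*sqrt(2)*(-1 + 2*sqrt(2)))**2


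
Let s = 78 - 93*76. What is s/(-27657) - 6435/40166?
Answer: 699235/7556946 ≈ 0.092529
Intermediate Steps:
s = -6990 (s = 78 - 7068 = -6990)
s/(-27657) - 6435/40166 = -6990/(-27657) - 6435/40166 = -6990*(-1/27657) - 6435*1/40166 = 2330/9219 - 6435/40166 = 699235/7556946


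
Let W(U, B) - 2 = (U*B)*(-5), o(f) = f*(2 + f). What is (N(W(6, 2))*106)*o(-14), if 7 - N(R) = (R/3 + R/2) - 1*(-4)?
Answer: 914144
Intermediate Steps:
W(U, B) = 2 - 5*B*U (W(U, B) = 2 + (U*B)*(-5) = 2 + (B*U)*(-5) = 2 - 5*B*U)
N(R) = 3 - 5*R/6 (N(R) = 7 - ((R/3 + R/2) - 1*(-4)) = 7 - ((R*(⅓) + R*(½)) + 4) = 7 - ((R/3 + R/2) + 4) = 7 - (5*R/6 + 4) = 7 - (4 + 5*R/6) = 7 + (-4 - 5*R/6) = 3 - 5*R/6)
(N(W(6, 2))*106)*o(-14) = ((3 - 5*(2 - 5*2*6)/6)*106)*(-14*(2 - 14)) = ((3 - 5*(2 - 60)/6)*106)*(-14*(-12)) = ((3 - ⅚*(-58))*106)*168 = ((3 + 145/3)*106)*168 = ((154/3)*106)*168 = (16324/3)*168 = 914144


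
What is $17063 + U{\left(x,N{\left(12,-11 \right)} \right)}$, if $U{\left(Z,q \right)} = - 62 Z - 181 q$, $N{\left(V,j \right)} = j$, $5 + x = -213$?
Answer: $32570$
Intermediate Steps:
$x = -218$ ($x = -5 - 213 = -218$)
$U{\left(Z,q \right)} = - 181 q - 62 Z$
$17063 + U{\left(x,N{\left(12,-11 \right)} \right)} = 17063 - -15507 = 17063 + \left(1991 + 13516\right) = 17063 + 15507 = 32570$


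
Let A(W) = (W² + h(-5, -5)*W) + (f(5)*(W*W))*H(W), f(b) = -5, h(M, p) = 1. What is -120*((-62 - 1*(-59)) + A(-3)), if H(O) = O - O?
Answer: -360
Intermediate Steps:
H(O) = 0
A(W) = W + W² (A(W) = (W² + 1*W) - 5*W*W*0 = (W² + W) - 5*W²*0 = (W + W²) + 0 = W + W²)
-120*((-62 - 1*(-59)) + A(-3)) = -120*((-62 - 1*(-59)) - 3*(1 - 3)) = -120*((-62 + 59) - 3*(-2)) = -120*(-3 + 6) = -120*3 = -360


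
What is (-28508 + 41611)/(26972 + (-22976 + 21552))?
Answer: 13103/25548 ≈ 0.51288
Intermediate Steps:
(-28508 + 41611)/(26972 + (-22976 + 21552)) = 13103/(26972 - 1424) = 13103/25548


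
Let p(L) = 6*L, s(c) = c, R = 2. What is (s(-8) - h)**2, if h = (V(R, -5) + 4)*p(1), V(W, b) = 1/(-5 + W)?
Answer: 900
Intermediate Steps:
h = 22 (h = (1/(-5 + 2) + 4)*(6*1) = (1/(-3) + 4)*6 = (-1/3 + 4)*6 = (11/3)*6 = 22)
(s(-8) - h)**2 = (-8 - 1*22)**2 = (-8 - 22)**2 = (-30)**2 = 900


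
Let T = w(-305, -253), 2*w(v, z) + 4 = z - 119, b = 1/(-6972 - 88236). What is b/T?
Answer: 1/17899104 ≈ 5.5869e-8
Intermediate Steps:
b = -1/95208 (b = 1/(-95208) = -1/95208 ≈ -1.0503e-5)
w(v, z) = -123/2 + z/2 (w(v, z) = -2 + (z - 119)/2 = -2 + (-119 + z)/2 = -2 + (-119/2 + z/2) = -123/2 + z/2)
T = -188 (T = -123/2 + (½)*(-253) = -123/2 - 253/2 = -188)
b/T = -1/95208/(-188) = -1/95208*(-1/188) = 1/17899104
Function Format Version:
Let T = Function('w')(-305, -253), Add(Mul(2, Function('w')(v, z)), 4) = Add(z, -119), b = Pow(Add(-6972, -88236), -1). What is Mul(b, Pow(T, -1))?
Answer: Rational(1, 17899104) ≈ 5.5869e-8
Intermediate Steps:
b = Rational(-1, 95208) (b = Pow(-95208, -1) = Rational(-1, 95208) ≈ -1.0503e-5)
Function('w')(v, z) = Add(Rational(-123, 2), Mul(Rational(1, 2), z)) (Function('w')(v, z) = Add(-2, Mul(Rational(1, 2), Add(z, -119))) = Add(-2, Mul(Rational(1, 2), Add(-119, z))) = Add(-2, Add(Rational(-119, 2), Mul(Rational(1, 2), z))) = Add(Rational(-123, 2), Mul(Rational(1, 2), z)))
T = -188 (T = Add(Rational(-123, 2), Mul(Rational(1, 2), -253)) = Add(Rational(-123, 2), Rational(-253, 2)) = -188)
Mul(b, Pow(T, -1)) = Mul(Rational(-1, 95208), Pow(-188, -1)) = Mul(Rational(-1, 95208), Rational(-1, 188)) = Rational(1, 17899104)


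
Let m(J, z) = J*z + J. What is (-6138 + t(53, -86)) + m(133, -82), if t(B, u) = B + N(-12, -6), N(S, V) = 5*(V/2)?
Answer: -16873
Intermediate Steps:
N(S, V) = 5*V/2 (N(S, V) = 5*(V*(½)) = 5*(V/2) = 5*V/2)
t(B, u) = -15 + B (t(B, u) = B + (5/2)*(-6) = B - 15 = -15 + B)
m(J, z) = J + J*z
(-6138 + t(53, -86)) + m(133, -82) = (-6138 + (-15 + 53)) + 133*(1 - 82) = (-6138 + 38) + 133*(-81) = -6100 - 10773 = -16873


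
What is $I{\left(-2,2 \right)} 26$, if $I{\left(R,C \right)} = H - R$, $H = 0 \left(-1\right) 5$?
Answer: $52$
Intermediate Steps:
$H = 0$ ($H = 0 \cdot 5 = 0$)
$I{\left(R,C \right)} = - R$ ($I{\left(R,C \right)} = 0 - R = - R$)
$I{\left(-2,2 \right)} 26 = \left(-1\right) \left(-2\right) 26 = 2 \cdot 26 = 52$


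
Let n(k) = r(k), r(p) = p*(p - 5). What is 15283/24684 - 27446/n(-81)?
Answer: -5598193/1685772 ≈ -3.3208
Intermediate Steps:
r(p) = p*(-5 + p)
n(k) = k*(-5 + k)
15283/24684 - 27446/n(-81) = 15283/24684 - 27446*(-1/(81*(-5 - 81))) = 15283*(1/24684) - 27446/((-81*(-86))) = 899/1452 - 27446/6966 = 899/1452 - 27446*1/6966 = 899/1452 - 13723/3483 = -5598193/1685772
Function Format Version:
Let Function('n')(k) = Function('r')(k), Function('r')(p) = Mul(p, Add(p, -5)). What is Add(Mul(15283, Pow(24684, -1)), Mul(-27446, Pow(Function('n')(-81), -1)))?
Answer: Rational(-5598193, 1685772) ≈ -3.3208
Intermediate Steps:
Function('r')(p) = Mul(p, Add(-5, p))
Function('n')(k) = Mul(k, Add(-5, k))
Add(Mul(15283, Pow(24684, -1)), Mul(-27446, Pow(Function('n')(-81), -1))) = Add(Mul(15283, Pow(24684, -1)), Mul(-27446, Pow(Mul(-81, Add(-5, -81)), -1))) = Add(Mul(15283, Rational(1, 24684)), Mul(-27446, Pow(Mul(-81, -86), -1))) = Add(Rational(899, 1452), Mul(-27446, Pow(6966, -1))) = Add(Rational(899, 1452), Mul(-27446, Rational(1, 6966))) = Add(Rational(899, 1452), Rational(-13723, 3483)) = Rational(-5598193, 1685772)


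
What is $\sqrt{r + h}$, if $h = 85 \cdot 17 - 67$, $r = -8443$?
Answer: $3 i \sqrt{785} \approx 84.054 i$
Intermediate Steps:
$h = 1378$ ($h = 1445 - 67 = 1378$)
$\sqrt{r + h} = \sqrt{-8443 + 1378} = \sqrt{-7065} = 3 i \sqrt{785}$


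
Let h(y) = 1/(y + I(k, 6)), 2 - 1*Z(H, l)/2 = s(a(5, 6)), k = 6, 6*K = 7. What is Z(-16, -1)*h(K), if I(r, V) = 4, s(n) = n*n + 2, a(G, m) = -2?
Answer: -48/31 ≈ -1.5484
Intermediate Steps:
K = 7/6 (K = (⅙)*7 = 7/6 ≈ 1.1667)
s(n) = 2 + n² (s(n) = n² + 2 = 2 + n²)
Z(H, l) = -8 (Z(H, l) = 4 - 2*(2 + (-2)²) = 4 - 2*(2 + 4) = 4 - 2*6 = 4 - 12 = -8)
h(y) = 1/(4 + y) (h(y) = 1/(y + 4) = 1/(4 + y))
Z(-16, -1)*h(K) = -8/(4 + 7/6) = -8/31/6 = -8*6/31 = -48/31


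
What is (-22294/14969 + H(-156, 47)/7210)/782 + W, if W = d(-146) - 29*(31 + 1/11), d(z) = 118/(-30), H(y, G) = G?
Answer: -504430725826117/557030200188 ≈ -905.57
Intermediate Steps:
d(z) = -59/15 (d(z) = 118*(-1/30) = -59/15)
W = -149419/165 (W = -59/15 - 29*(31 + 1/11) = -59/15 - 29*342/11 = -59/15 - 9918/11 = -149419/165 ≈ -905.57)
(-22294/14969 + H(-156, 47)/7210)/782 + W = (-22294/14969 + 47/7210)/782 - 149419/165 = (-22294*1/14969 + 47*(1/7210))*(1/782) - 149419/165 = (-22294/14969 + 47/7210)*(1/782) - 149419/165 = -160036197/107926490*1/782 - 149419/165 = -160036197/84398515180 - 149419/165 = -504430725826117/557030200188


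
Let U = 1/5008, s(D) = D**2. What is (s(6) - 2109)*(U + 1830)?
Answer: -18998300793/5008 ≈ -3.7936e+6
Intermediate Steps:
U = 1/5008 ≈ 0.00019968
(s(6) - 2109)*(U + 1830) = (6**2 - 2109)*(1/5008 + 1830) = (36 - 2109)*(9164641/5008) = -2073*9164641/5008 = -18998300793/5008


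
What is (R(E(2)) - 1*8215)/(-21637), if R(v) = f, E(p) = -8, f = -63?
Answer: 8278/21637 ≈ 0.38259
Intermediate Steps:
R(v) = -63
(R(E(2)) - 1*8215)/(-21637) = (-63 - 1*8215)/(-21637) = (-63 - 8215)*(-1/21637) = -8278*(-1/21637) = 8278/21637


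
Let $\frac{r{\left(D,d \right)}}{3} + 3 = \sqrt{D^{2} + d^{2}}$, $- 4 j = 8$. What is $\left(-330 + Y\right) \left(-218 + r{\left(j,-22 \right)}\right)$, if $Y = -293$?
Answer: $141421 - 3738 \sqrt{122} \approx 1.0013 \cdot 10^{5}$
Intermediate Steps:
$j = -2$ ($j = \left(- \frac{1}{4}\right) 8 = -2$)
$r{\left(D,d \right)} = -9 + 3 \sqrt{D^{2} + d^{2}}$
$\left(-330 + Y\right) \left(-218 + r{\left(j,-22 \right)}\right) = \left(-330 - 293\right) \left(-218 - \left(9 - 3 \sqrt{\left(-2\right)^{2} + \left(-22\right)^{2}}\right)\right) = - 623 \left(-218 - \left(9 - 3 \sqrt{4 + 484}\right)\right) = - 623 \left(-218 - \left(9 - 3 \sqrt{488}\right)\right) = - 623 \left(-218 - \left(9 - 3 \cdot 2 \sqrt{122}\right)\right) = - 623 \left(-218 - \left(9 - 6 \sqrt{122}\right)\right) = - 623 \left(-227 + 6 \sqrt{122}\right) = 141421 - 3738 \sqrt{122}$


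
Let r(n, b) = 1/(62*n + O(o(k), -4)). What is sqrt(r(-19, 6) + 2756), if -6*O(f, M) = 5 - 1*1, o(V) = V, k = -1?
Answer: sqrt(2153692073)/884 ≈ 52.498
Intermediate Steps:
O(f, M) = -2/3 (O(f, M) = -(5 - 1*1)/6 = -(5 - 1)/6 = -1/6*4 = -2/3)
r(n, b) = 1/(-2/3 + 62*n) (r(n, b) = 1/(62*n - 2/3) = 1/(-2/3 + 62*n))
sqrt(r(-19, 6) + 2756) = sqrt(3/(2*(-1 + 93*(-19))) + 2756) = sqrt(3/(2*(-1 - 1767)) + 2756) = sqrt((3/2)/(-1768) + 2756) = sqrt((3/2)*(-1/1768) + 2756) = sqrt(-3/3536 + 2756) = sqrt(9745213/3536) = sqrt(2153692073)/884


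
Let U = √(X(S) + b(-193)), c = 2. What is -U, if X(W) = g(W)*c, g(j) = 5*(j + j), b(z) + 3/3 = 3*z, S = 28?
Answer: -2*I*√5 ≈ -4.4721*I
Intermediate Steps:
b(z) = -1 + 3*z
g(j) = 10*j (g(j) = 5*(2*j) = 10*j)
X(W) = 20*W (X(W) = (10*W)*2 = 20*W)
U = 2*I*√5 (U = √(20*28 + (-1 + 3*(-193))) = √(560 + (-1 - 579)) = √(560 - 580) = √(-20) = 2*I*√5 ≈ 4.4721*I)
-U = -2*I*√5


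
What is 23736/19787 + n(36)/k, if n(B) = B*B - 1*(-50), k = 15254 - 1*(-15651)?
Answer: 760194382/611517235 ≈ 1.2431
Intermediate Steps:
k = 30905 (k = 15254 + 15651 = 30905)
n(B) = 50 + B² (n(B) = B² + 50 = 50 + B²)
23736/19787 + n(36)/k = 23736/19787 + (50 + 36²)/30905 = 23736*(1/19787) + (50 + 1296)*(1/30905) = 23736/19787 + 1346*(1/30905) = 23736/19787 + 1346/30905 = 760194382/611517235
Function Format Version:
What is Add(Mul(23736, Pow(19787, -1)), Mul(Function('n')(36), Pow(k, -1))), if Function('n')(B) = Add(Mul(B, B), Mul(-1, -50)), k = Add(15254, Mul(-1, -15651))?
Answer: Rational(760194382, 611517235) ≈ 1.2431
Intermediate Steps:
k = 30905 (k = Add(15254, 15651) = 30905)
Function('n')(B) = Add(50, Pow(B, 2)) (Function('n')(B) = Add(Pow(B, 2), 50) = Add(50, Pow(B, 2)))
Add(Mul(23736, Pow(19787, -1)), Mul(Function('n')(36), Pow(k, -1))) = Add(Mul(23736, Pow(19787, -1)), Mul(Add(50, Pow(36, 2)), Pow(30905, -1))) = Add(Mul(23736, Rational(1, 19787)), Mul(Add(50, 1296), Rational(1, 30905))) = Add(Rational(23736, 19787), Mul(1346, Rational(1, 30905))) = Add(Rational(23736, 19787), Rational(1346, 30905)) = Rational(760194382, 611517235)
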